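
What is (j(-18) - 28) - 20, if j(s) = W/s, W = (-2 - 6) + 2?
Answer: -143/3 ≈ -47.667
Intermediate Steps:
W = -6 (W = -8 + 2 = -6)
j(s) = -6/s
(j(-18) - 28) - 20 = (-6/(-18) - 28) - 20 = (-6*(-1/18) - 28) - 20 = (⅓ - 28) - 20 = -83/3 - 20 = -143/3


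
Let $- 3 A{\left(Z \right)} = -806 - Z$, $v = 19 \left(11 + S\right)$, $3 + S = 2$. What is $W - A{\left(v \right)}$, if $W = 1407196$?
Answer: $1406864$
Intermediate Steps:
$S = -1$ ($S = -3 + 2 = -1$)
$v = 190$ ($v = 19 \left(11 - 1\right) = 19 \cdot 10 = 190$)
$A{\left(Z \right)} = \frac{806}{3} + \frac{Z}{3}$ ($A{\left(Z \right)} = - \frac{-806 - Z}{3} = \frac{806}{3} + \frac{Z}{3}$)
$W - A{\left(v \right)} = 1407196 - \left(\frac{806}{3} + \frac{1}{3} \cdot 190\right) = 1407196 - \left(\frac{806}{3} + \frac{190}{3}\right) = 1407196 - 332 = 1406864$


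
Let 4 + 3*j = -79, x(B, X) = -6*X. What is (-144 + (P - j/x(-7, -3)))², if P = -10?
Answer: 67782289/2916 ≈ 23245.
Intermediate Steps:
j = -83/3 (j = -4/3 + (⅓)*(-79) = -4/3 - 79/3 = -83/3 ≈ -27.667)
(-144 + (P - j/x(-7, -3)))² = (-144 + (-10 - (-83)/(3*((-6*(-3))))))² = (-144 + (-10 - (-83)/(3*18)))² = (-144 + (-10 - 1*(-83/54)))² = (-144 + (-10 + 83/54))² = (-144 - 457/54)² = (-8233/54)² = 67782289/2916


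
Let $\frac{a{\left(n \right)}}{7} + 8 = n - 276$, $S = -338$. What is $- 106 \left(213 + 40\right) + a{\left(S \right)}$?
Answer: $-31172$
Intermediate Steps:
$a{\left(n \right)} = -1988 + 7 n$ ($a{\left(n \right)} = -56 + 7 \left(n - 276\right) = -56 + 7 \left(-276 + n\right) = -56 + \left(-1932 + 7 n\right) = -1988 + 7 n$)
$- 106 \left(213 + 40\right) + a{\left(S \right)} = - 106 \left(213 + 40\right) + \left(-1988 + 7 \left(-338\right)\right) = \left(-106\right) 253 - 4354 = -26818 - 4354 = -31172$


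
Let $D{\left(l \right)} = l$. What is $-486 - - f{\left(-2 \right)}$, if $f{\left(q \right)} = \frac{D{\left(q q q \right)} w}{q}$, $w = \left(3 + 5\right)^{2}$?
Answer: $-230$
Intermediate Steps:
$w = 64$ ($w = 8^{2} = 64$)
$f{\left(q \right)} = 64 q^{2}$ ($f{\left(q \right)} = \frac{q q q 64}{q} = \frac{q^{2} q 64}{q} = \frac{q^{3} \cdot 64}{q} = \frac{64 q^{3}}{q} = 64 q^{2}$)
$-486 - - f{\left(-2 \right)} = -486 - - 64 \left(-2\right)^{2} = -486 - - 64 \cdot 4 = -486 - \left(-1\right) 256 = -486 - -256 = -486 + 256 = -230$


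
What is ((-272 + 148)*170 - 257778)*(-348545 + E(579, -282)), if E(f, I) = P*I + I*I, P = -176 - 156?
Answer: 48910856626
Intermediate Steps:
P = -332
E(f, I) = I² - 332*I (E(f, I) = -332*I + I*I = -332*I + I² = I² - 332*I)
((-272 + 148)*170 - 257778)*(-348545 + E(579, -282)) = ((-272 + 148)*170 - 257778)*(-348545 - 282*(-332 - 282)) = (-124*170 - 257778)*(-348545 - 282*(-614)) = (-21080 - 257778)*(-348545 + 173148) = -278858*(-175397) = 48910856626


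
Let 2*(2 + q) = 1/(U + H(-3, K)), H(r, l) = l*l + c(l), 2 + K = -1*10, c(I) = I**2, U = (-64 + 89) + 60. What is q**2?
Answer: 2223081/556516 ≈ 3.9946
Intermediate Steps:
U = 85 (U = 25 + 60 = 85)
K = -12 (K = -2 - 1*10 = -2 - 10 = -12)
H(r, l) = 2*l**2 (H(r, l) = l*l + l**2 = l**2 + l**2 = 2*l**2)
q = -1491/746 (q = -2 + 1/(2*(85 + 2*(-12)**2)) = -2 + 1/(2*(85 + 2*144)) = -2 + 1/(2*(85 + 288)) = -2 + (1/2)/373 = -2 + (1/2)*(1/373) = -2 + 1/746 = -1491/746 ≈ -1.9987)
q**2 = (-1491/746)**2 = 2223081/556516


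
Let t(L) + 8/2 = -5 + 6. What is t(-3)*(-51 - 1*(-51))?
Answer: 0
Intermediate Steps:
t(L) = -3 (t(L) = -4 + (-5 + 6) = -4 + 1 = -3)
t(-3)*(-51 - 1*(-51)) = -3*(-51 - 1*(-51)) = -3*(-51 + 51) = -3*0 = 0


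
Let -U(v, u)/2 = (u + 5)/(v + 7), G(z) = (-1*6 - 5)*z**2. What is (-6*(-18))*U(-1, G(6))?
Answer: 14076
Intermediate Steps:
G(z) = -11*z**2 (G(z) = (-6 - 5)*z**2 = -11*z**2)
U(v, u) = -2*(5 + u)/(7 + v) (U(v, u) = -2*(u + 5)/(v + 7) = -2*(5 + u)/(7 + v))
(-6*(-18))*U(-1, G(6)) = (-6*(-18))*(2*(-5 - (-11)*6**2)/(7 - 1)) = 108*(2*(-5 - (-11)*36)/6) = 108*(2*(1/6)*(-5 - 1*(-396))) = 108*(2*(1/6)*(-5 + 396)) = 108*(2*(1/6)*391) = 108*(391/3) = 14076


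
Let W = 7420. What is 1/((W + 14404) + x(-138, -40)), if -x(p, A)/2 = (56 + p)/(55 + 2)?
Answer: 57/1244132 ≈ 4.5815e-5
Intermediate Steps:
x(p, A) = -112/57 - 2*p/57 (x(p, A) = -2*(56 + p)/(55 + 2) = -2*(56 + p)/57 = -2*(56/57 + p/57) = -112/57 - 2*p/57)
1/((W + 14404) + x(-138, -40)) = 1/((7420 + 14404) + (-112/57 - 2/57*(-138))) = 1/(21824 + (-112/57 + 92/19)) = 1/(21824 + 164/57) = 1/(1244132/57) = 57/1244132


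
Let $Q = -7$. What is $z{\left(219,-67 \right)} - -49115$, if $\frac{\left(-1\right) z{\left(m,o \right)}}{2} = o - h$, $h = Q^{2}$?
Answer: $49347$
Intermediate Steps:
$h = 49$ ($h = \left(-7\right)^{2} = 49$)
$z{\left(m,o \right)} = 98 - 2 o$ ($z{\left(m,o \right)} = - 2 \left(o - 49\right) = - 2 \left(-49 + o\right) = 98 - 2 o$)
$z{\left(219,-67 \right)} - -49115 = \left(98 - -134\right) - -49115 = \left(98 + 134\right) + 49115 = 232 + 49115 = 49347$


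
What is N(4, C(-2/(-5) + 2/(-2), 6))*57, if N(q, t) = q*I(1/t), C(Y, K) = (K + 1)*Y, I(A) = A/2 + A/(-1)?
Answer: 190/7 ≈ 27.143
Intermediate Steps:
I(A) = -A/2 (I(A) = A*(1/2) + A*(-1) = A/2 - A = -A/2)
C(Y, K) = Y*(1 + K) (C(Y, K) = (1 + K)*Y = Y*(1 + K))
N(q, t) = -q/(2*t) (N(q, t) = q*(-1/(2*t)) = -q/(2*t))
N(4, C(-2/(-5) + 2/(-2), 6))*57 = -1/2*4/(-2/(-5) + 2/(-2))*(1 + 6)*57 = -1/2*4/(-2*(-1/5) + 2*(-1/2))*7*57 = -1/2*4/(2/5 - 1)*7*57 = -1/2*4/(-3/5*7)*57 = -1/2*4/(-21/5)*57 = -1/2*4*(-5/21)*57 = (10/21)*57 = 190/7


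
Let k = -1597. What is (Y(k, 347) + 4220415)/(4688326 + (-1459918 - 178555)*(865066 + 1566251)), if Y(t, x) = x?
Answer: -4220762/3983642570615 ≈ -1.0595e-6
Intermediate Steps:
(Y(k, 347) + 4220415)/(4688326 + (-1459918 - 178555)*(865066 + 1566251)) = (347 + 4220415)/(4688326 + (-1459918 - 178555)*(865066 + 1566251)) = 4220762/(4688326 - 1638473*2431317) = 4220762/(4688326 - 3983647258941) = 4220762/(-3983642570615) = 4220762*(-1/3983642570615) = -4220762/3983642570615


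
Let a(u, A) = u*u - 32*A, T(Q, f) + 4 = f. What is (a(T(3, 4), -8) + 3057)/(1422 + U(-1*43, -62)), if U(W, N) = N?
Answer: 3313/1360 ≈ 2.4360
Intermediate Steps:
T(Q, f) = -4 + f
a(u, A) = u**2 - 32*A
(a(T(3, 4), -8) + 3057)/(1422 + U(-1*43, -62)) = (((-4 + 4)**2 - 32*(-8)) + 3057)/(1422 - 62) = ((0**2 + 256) + 3057)/1360 = ((0 + 256) + 3057)*(1/1360) = (256 + 3057)*(1/1360) = 3313*(1/1360) = 3313/1360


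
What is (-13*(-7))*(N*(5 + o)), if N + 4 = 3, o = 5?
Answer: -910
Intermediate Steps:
N = -1 (N = -4 + 3 = -1)
(-13*(-7))*(N*(5 + o)) = (-13*(-7))*(-(5 + 5)) = 91*(-1*10) = 91*(-10) = -910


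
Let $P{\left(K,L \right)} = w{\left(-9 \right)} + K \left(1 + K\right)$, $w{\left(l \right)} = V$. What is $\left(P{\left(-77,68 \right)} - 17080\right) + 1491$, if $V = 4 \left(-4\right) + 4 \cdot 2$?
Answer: $-9745$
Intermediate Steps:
$V = -8$ ($V = -16 + 8 = -8$)
$w{\left(l \right)} = -8$
$P{\left(K,L \right)} = -8 + K \left(1 + K\right)$
$\left(P{\left(-77,68 \right)} - 17080\right) + 1491 = \left(\left(-8 - 77 + \left(-77\right)^{2}\right) - 17080\right) + 1491 = \left(\left(-8 - 77 + 5929\right) - 17080\right) + 1491 = \left(5844 - 17080\right) + 1491 = -11236 + 1491 = -9745$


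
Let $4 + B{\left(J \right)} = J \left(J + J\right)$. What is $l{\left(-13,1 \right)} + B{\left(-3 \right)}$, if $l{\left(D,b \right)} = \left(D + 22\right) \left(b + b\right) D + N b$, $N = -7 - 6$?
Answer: $-233$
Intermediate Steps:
$N = -13$ ($N = -7 - 6 = -13$)
$l{\left(D,b \right)} = - 13 b + 2 D b \left(22 + D\right)$ ($l{\left(D,b \right)} = \left(D + 22\right) \left(b + b\right) D - 13 b = \left(22 + D\right) 2 b D - 13 b = 2 b \left(22 + D\right) D - 13 b = 2 D b \left(22 + D\right) - 13 b = - 13 b + 2 D b \left(22 + D\right)$)
$B{\left(J \right)} = -4 + 2 J^{2}$ ($B{\left(J \right)} = -4 + J \left(J + J\right) = -4 + J 2 J = -4 + 2 J^{2}$)
$l{\left(-13,1 \right)} + B{\left(-3 \right)} = 1 \left(-13 + 2 \left(-13\right)^{2} + 44 \left(-13\right)\right) - \left(4 - 2 \left(-3\right)^{2}\right) = 1 \left(-13 + 2 \cdot 169 - 572\right) + \left(-4 + 2 \cdot 9\right) = 1 \left(-13 + 338 - 572\right) + \left(-4 + 18\right) = 1 \left(-247\right) + 14 = -247 + 14 = -233$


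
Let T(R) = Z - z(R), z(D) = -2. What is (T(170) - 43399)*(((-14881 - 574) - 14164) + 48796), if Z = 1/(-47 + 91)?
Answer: -36617848659/44 ≈ -8.3222e+8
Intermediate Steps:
Z = 1/44 ≈ 0.022727
T(R) = 89/44 (T(R) = 1/44 - 1*(-2) = 1/44 + 2 = 89/44)
(T(170) - 43399)*(((-14881 - 574) - 14164) + 48796) = (89/44 - 43399)*(((-14881 - 574) - 14164) + 48796) = -1909467*((-15455 - 14164) + 48796)/44 = -1909467*(-29619 + 48796)/44 = -1909467/44*19177 = -36617848659/44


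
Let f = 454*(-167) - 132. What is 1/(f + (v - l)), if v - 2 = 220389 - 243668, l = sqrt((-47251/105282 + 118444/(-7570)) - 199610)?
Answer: -39541202397990/3923634439821185069 + 3*I*sqrt(3522206572920888709270)/3923634439821185069 ≈ -1.0078e-5 + 4.5377e-8*I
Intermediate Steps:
l = I*sqrt(3522206572920888709270)/132830790 (l = sqrt((-47251*1/105282 + 118444*(-1/7570)) - 199610) = sqrt((-47251/105282 - 59222/3785) - 199610) = sqrt(-6413855639/398492370 - 199610) = sqrt(-79549475831339/398492370) = I*sqrt(3522206572920888709270)/132830790 ≈ 446.8*I)
v = -23277 (v = 2 + (220389 - 243668) = 2 - 23279 = -23277)
f = -75950 (f = -75818 - 132 = -75950)
1/(f + (v - l)) = 1/(-75950 + (-23277 - I*sqrt(3522206572920888709270)/132830790)) = 1/(-99227 - I*sqrt(3522206572920888709270)/132830790)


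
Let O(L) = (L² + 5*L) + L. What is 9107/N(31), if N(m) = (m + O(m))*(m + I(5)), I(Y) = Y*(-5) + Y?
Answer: 9107/12958 ≈ 0.70281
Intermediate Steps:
I(Y) = -4*Y (I(Y) = -5*Y + Y = -4*Y)
O(L) = L² + 6*L
N(m) = (-20 + m)*(m + m*(6 + m)) (N(m) = (m + m*(6 + m))*(m - 4*5) = (m + m*(6 + m))*(m - 20) = (m + m*(6 + m))*(-20 + m) = (-20 + m)*(m + m*(6 + m)))
9107/N(31) = 9107/((31*(-140 + 31² - 13*31))) = 9107/((31*(-140 + 961 - 403))) = 9107/((31*418)) = 9107/12958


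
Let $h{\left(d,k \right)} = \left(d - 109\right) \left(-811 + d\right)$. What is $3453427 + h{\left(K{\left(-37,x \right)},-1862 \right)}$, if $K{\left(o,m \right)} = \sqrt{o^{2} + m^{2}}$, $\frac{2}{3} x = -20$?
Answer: $3544095 - 920 \sqrt{2269} \approx 3.5003 \cdot 10^{6}$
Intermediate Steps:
$x = -30$ ($x = \frac{3}{2} \left(-20\right) = -30$)
$K{\left(o,m \right)} = \sqrt{m^{2} + o^{2}}$
$h{\left(d,k \right)} = \left(-811 + d\right) \left(-109 + d\right)$ ($h{\left(d,k \right)} = \left(-109 + d\right) \left(-811 + d\right) = \left(-811 + d\right) \left(-109 + d\right)$)
$3453427 + h{\left(K{\left(-37,x \right)},-1862 \right)} = 3453427 + \left(88399 + \left(\sqrt{\left(-30\right)^{2} + \left(-37\right)^{2}}\right)^{2} - 920 \sqrt{\left(-30\right)^{2} + \left(-37\right)^{2}}\right) = 3453427 + \left(88399 + \left(\sqrt{900 + 1369}\right)^{2} - 920 \sqrt{900 + 1369}\right) = 3453427 + \left(88399 + \left(\sqrt{2269}\right)^{2} - 920 \sqrt{2269}\right) = 3453427 + \left(88399 + 2269 - 920 \sqrt{2269}\right) = 3453427 + \left(90668 - 920 \sqrt{2269}\right) = 3544095 - 920 \sqrt{2269}$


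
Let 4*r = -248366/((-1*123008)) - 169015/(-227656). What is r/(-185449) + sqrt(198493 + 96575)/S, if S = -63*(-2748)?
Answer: -439387541/118027790603008 + sqrt(73767)/86562 ≈ 0.0031339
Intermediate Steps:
r = 439387541/636443392 (r = (-248366/((-1*123008)) - 169015/(-227656))/4 = (-248366/(-123008) - 169015*(-1/227656))/4 = (-248366*(-1/123008) + 15365/20696)/4 = (124183/61504 + 15365/20696)/4 = (1/4)*(439387541/159110848) = 439387541/636443392 ≈ 0.69038)
S = 173124
r/(-185449) + sqrt(198493 + 96575)/S = (439387541/636443392)/(-185449) + sqrt(198493 + 96575)/173124 = (439387541/636443392)*(-1/185449) + sqrt(295068)*(1/173124) = -439387541/118027790603008 + (2*sqrt(73767))*(1/173124) = -439387541/118027790603008 + sqrt(73767)/86562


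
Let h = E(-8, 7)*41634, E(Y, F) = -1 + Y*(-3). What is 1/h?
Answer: 1/957582 ≈ 1.0443e-6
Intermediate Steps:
E(Y, F) = -1 - 3*Y
h = 957582 (h = (-1 - 3*(-8))*41634 = (-1 + 24)*41634 = 23*41634 = 957582)
1/h = 1/957582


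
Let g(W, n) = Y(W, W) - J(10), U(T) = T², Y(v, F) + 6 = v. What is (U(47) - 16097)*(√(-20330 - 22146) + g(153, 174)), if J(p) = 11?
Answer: -1888768 - 27776*I*√10619 ≈ -1.8888e+6 - 2.8623e+6*I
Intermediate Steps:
Y(v, F) = -6 + v
g(W, n) = -17 + W (g(W, n) = (-6 + W) - 1*11 = (-6 + W) - 11 = -17 + W)
(U(47) - 16097)*(√(-20330 - 22146) + g(153, 174)) = (47² - 16097)*(√(-20330 - 22146) + (-17 + 153)) = (2209 - 16097)*(√(-42476) + 136) = -13888*(2*I*√10619 + 136) = -13888*(136 + 2*I*√10619) = -1888768 - 27776*I*√10619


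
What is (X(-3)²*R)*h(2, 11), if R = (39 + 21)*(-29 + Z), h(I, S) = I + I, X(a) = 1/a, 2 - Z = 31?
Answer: -4640/3 ≈ -1546.7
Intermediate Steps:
Z = -29 (Z = 2 - 1*31 = 2 - 31 = -29)
X(a) = 1/a
h(I, S) = 2*I
R = -3480 (R = (39 + 21)*(-29 - 29) = 60*(-58) = -3480)
(X(-3)²*R)*h(2, 11) = ((1/(-3))²*(-3480))*(2*2) = ((-⅓)²*(-3480))*4 = ((⅑)*(-3480))*4 = -1160/3*4 = -4640/3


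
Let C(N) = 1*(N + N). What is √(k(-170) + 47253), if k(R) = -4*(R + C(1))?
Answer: 15*√213 ≈ 218.92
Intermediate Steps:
C(N) = 2*N (C(N) = 1*(2*N) = 2*N)
k(R) = -8 - 4*R (k(R) = -4*(R + 2*1) = -4*(R + 2) = -4*(2 + R) = -8 - 4*R)
√(k(-170) + 47253) = √((-8 - 4*(-170)) + 47253) = √((-8 + 680) + 47253) = √(672 + 47253) = √47925 = 15*√213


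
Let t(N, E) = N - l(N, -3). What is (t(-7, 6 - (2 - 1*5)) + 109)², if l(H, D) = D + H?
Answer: 12544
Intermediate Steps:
t(N, E) = 3 (t(N, E) = N - (-3 + N) = N + (3 - N) = 3)
(t(-7, 6 - (2 - 1*5)) + 109)² = (3 + 109)² = 112² = 12544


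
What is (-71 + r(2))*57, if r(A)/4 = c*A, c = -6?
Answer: -6783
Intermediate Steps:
r(A) = -24*A (r(A) = 4*(-6*A) = -24*A)
(-71 + r(2))*57 = (-71 - 24*2)*57 = (-71 - 48)*57 = -119*57 = -6783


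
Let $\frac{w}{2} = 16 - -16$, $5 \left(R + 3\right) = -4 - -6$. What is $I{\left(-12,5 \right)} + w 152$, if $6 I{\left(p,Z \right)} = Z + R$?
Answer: $\frac{48642}{5} \approx 9728.4$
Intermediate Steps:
$R = - \frac{13}{5}$ ($R = -3 + \frac{-4 - -6}{5} = -3 + \frac{-4 + 6}{5} = -3 + \frac{1}{5} \cdot 2 = -3 + \frac{2}{5} = - \frac{13}{5} \approx -2.6$)
$w = 64$ ($w = 2 \left(16 - -16\right) = 2 \left(16 + 16\right) = 2 \cdot 32 = 64$)
$I{\left(p,Z \right)} = - \frac{13}{30} + \frac{Z}{6}$ ($I{\left(p,Z \right)} = \frac{Z - \frac{13}{5}}{6} = \frac{- \frac{13}{5} + Z}{6} = - \frac{13}{30} + \frac{Z}{6}$)
$I{\left(-12,5 \right)} + w 152 = \left(- \frac{13}{30} + \frac{1}{6} \cdot 5\right) + 64 \cdot 152 = \left(- \frac{13}{30} + \frac{5}{6}\right) + 9728 = \frac{2}{5} + 9728 = \frac{48642}{5}$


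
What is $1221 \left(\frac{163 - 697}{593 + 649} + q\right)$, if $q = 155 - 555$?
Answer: $- \frac{33735823}{69} \approx -4.8893 \cdot 10^{5}$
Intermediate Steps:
$q = -400$ ($q = 155 - 555 = -400$)
$1221 \left(\frac{163 - 697}{593 + 649} + q\right) = 1221 \left(\frac{163 - 697}{593 + 649} - 400\right) = 1221 \left(- \frac{534}{1242} - 400\right) = 1221 \left(\left(-534\right) \frac{1}{1242} - 400\right) = 1221 \left(- \frac{89}{207} - 400\right) = 1221 \left(- \frac{82889}{207}\right) = - \frac{33735823}{69}$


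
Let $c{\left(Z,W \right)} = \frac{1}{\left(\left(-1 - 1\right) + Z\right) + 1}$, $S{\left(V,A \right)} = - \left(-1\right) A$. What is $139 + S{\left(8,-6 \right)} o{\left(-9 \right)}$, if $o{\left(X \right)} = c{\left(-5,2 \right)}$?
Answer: $140$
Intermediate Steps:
$S{\left(V,A \right)} = A$
$c{\left(Z,W \right)} = \frac{1}{-1 + Z}$ ($c{\left(Z,W \right)} = \frac{1}{\left(-2 + Z\right) + 1} = \frac{1}{-1 + Z}$)
$o{\left(X \right)} = - \frac{1}{6}$ ($o{\left(X \right)} = \frac{1}{-1 - 5} = \frac{1}{-6} = - \frac{1}{6}$)
$139 + S{\left(8,-6 \right)} o{\left(-9 \right)} = 139 - -1 = 139 + 1 = 140$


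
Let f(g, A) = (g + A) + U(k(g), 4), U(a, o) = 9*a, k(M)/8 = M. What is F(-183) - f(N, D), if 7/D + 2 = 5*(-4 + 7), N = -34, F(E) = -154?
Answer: 30257/13 ≈ 2327.5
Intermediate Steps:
k(M) = 8*M
D = 7/13 (D = 7/(-2 + 5*(-4 + 7)) = 7/(-2 + 5*3) = 7/(-2 + 15) = 7/13 ≈ 0.53846)
f(g, A) = A + 73*g (f(g, A) = (g + A) + 9*(8*g) = (A + g) + 72*g = A + 73*g)
F(-183) - f(N, D) = -154 - (7/13 + 73*(-34)) = -154 - (7/13 - 2482) = -154 - 1*(-32259/13) = -154 + 32259/13 = 30257/13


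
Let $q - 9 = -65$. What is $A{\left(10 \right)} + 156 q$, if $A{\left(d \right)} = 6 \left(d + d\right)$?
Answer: $-8616$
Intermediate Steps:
$q = -56$ ($q = 9 - 65 = -56$)
$A{\left(d \right)} = 12 d$ ($A{\left(d \right)} = 6 \cdot 2 d = 12 d$)
$A{\left(10 \right)} + 156 q = 12 \cdot 10 + 156 \left(-56\right) = 120 - 8736 = -8616$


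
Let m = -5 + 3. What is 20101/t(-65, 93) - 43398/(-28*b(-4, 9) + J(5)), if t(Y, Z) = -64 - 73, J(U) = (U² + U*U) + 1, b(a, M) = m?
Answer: -8096333/14659 ≈ -552.31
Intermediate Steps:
m = -2
b(a, M) = -2
J(U) = 1 + 2*U² (J(U) = (U² + U²) + 1 = 2*U² + 1 = 1 + 2*U²)
t(Y, Z) = -137
20101/t(-65, 93) - 43398/(-28*b(-4, 9) + J(5)) = 20101/(-137) - 43398/(-28*(-2) + (1 + 2*5²)) = 20101*(-1/137) - 43398/(56 + (1 + 2*25)) = -20101/137 - 43398/(56 + (1 + 50)) = -20101/137 - 43398/(56 + 51) = -20101/137 - 43398/107 = -8096333/14659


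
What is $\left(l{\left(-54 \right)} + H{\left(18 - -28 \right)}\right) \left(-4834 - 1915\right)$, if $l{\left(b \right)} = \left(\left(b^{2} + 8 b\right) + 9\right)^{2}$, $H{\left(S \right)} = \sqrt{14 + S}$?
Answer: $-41945365701 - 13498 \sqrt{15} \approx -4.1945 \cdot 10^{10}$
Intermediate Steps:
$l{\left(b \right)} = \left(9 + b^{2} + 8 b\right)^{2}$
$\left(l{\left(-54 \right)} + H{\left(18 - -28 \right)}\right) \left(-4834 - 1915\right) = \left(\left(9 + \left(-54\right)^{2} + 8 \left(-54\right)\right)^{2} + \sqrt{14 + \left(18 - -28\right)}\right) \left(-4834 - 1915\right) = \left(\left(9 + 2916 - 432\right)^{2} + \sqrt{14 + \left(18 + 28\right)}\right) \left(-6749\right) = \left(2493^{2} + \sqrt{14 + 46}\right) \left(-6749\right) = \left(6215049 + \sqrt{60}\right) \left(-6749\right) = \left(6215049 + 2 \sqrt{15}\right) \left(-6749\right) = -41945365701 - 13498 \sqrt{15}$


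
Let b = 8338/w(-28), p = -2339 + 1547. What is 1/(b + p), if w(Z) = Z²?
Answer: -392/306295 ≈ -0.0012798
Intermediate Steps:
p = -792
b = 4169/392 (b = 8338/((-28)²) = 8338/784 = 8338*(1/784) = 4169/392 ≈ 10.635)
1/(b + p) = 1/(4169/392 - 792) = 1/(-306295/392) = -392/306295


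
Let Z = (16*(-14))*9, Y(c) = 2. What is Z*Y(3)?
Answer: -4032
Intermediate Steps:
Z = -2016 (Z = -224*9 = -2016)
Z*Y(3) = -2016*2 = -4032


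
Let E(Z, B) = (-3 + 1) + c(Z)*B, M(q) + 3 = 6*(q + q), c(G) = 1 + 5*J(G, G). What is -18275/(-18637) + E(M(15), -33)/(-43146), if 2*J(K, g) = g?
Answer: 2122584475/1608224004 ≈ 1.3198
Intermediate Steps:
J(K, g) = g/2
c(G) = 1 + 5*G/2 (c(G) = 1 + 5*(G/2) = 1 + 5*G/2)
M(q) = -3 + 12*q (M(q) = -3 + 6*(q + q) = -3 + 6*(2*q) = -3 + 12*q)
E(Z, B) = -2 + B*(1 + 5*Z/2) (E(Z, B) = (-3 + 1) + (1 + 5*Z/2)*B = -2 + B*(1 + 5*Z/2))
-18275/(-18637) + E(M(15), -33)/(-43146) = -18275/(-18637) + (-2 + (½)*(-33)*(2 + 5*(-3 + 12*15)))/(-43146) = -18275*(-1/18637) + (-2 + (½)*(-33)*(2 + 5*(-3 + 180)))*(-1/43146) = 18275/18637 + (-2 + (½)*(-33)*(2 + 5*177))*(-1/43146) = 18275/18637 + (-2 + (½)*(-33)*(2 + 885))*(-1/43146) = 18275/18637 + (-2 + (½)*(-33)*887)*(-1/43146) = 18275/18637 + (-2 - 29271/2)*(-1/43146) = 18275/18637 - 29275/2*(-1/43146) = 18275/18637 + 29275/86292 = 2122584475/1608224004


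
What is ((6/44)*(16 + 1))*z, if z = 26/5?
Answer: 663/55 ≈ 12.055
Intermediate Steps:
z = 26/5 (z = 26*(1/5) = 26/5 ≈ 5.2000)
((6/44)*(16 + 1))*z = ((6/44)*(16 + 1))*(26/5) = ((6*(1/44))*17)*(26/5) = ((3/22)*17)*(26/5) = (51/22)*(26/5) = 663/55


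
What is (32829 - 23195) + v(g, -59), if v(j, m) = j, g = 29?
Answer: 9663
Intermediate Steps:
(32829 - 23195) + v(g, -59) = (32829 - 23195) + 29 = 9634 + 29 = 9663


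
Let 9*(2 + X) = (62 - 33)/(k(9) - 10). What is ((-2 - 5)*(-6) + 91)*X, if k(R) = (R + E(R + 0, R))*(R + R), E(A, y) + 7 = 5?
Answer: -9443/36 ≈ -262.31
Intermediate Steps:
E(A, y) = -2 (E(A, y) = -7 + 5 = -2)
k(R) = 2*R*(-2 + R) (k(R) = (R - 2)*(R + R) = (-2 + R)*(2*R) = 2*R*(-2 + R))
X = -71/36 (X = -2 + ((62 - 33)/(2*9*(-2 + 9) - 10))/9 = -2 + (29/(2*9*7 - 10))/9 = -2 + (29/(126 - 10))/9 = -2 + (29/116)/9 = -2 + (29*(1/116))/9 = -2 + (1/9)*(1/4) = -2 + 1/36 = -71/36 ≈ -1.9722)
((-2 - 5)*(-6) + 91)*X = ((-2 - 5)*(-6) + 91)*(-71/36) = (-7*(-6) + 91)*(-71/36) = (42 + 91)*(-71/36) = 133*(-71/36) = -9443/36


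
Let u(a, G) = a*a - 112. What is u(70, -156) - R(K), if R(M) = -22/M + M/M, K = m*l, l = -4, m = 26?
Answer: 248913/52 ≈ 4786.8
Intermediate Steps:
u(a, G) = -112 + a² (u(a, G) = a² - 112 = -112 + a²)
K = -104 (K = 26*(-4) = -104)
R(M) = 1 - 22/M (R(M) = -22/M + 1 = 1 - 22/M)
u(70, -156) - R(K) = (-112 + 70²) - (-22 - 104)/(-104) = (-112 + 4900) - (-1)*(-126)/104 = 4788 - 1*63/52 = 4788 - 63/52 = 248913/52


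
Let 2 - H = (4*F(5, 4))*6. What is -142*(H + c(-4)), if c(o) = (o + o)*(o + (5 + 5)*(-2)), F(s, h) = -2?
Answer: -34364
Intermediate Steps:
c(o) = 2*o*(-20 + o) (c(o) = (2*o)*(o + 10*(-2)) = (2*o)*(o - 20) = (2*o)*(-20 + o) = 2*o*(-20 + o))
H = 50 (H = 2 - 4*(-2)*6 = 2 - (-8)*6 = 2 - 1*(-48) = 2 + 48 = 50)
-142*(H + c(-4)) = -142*(50 + 2*(-4)*(-20 - 4)) = -142*(50 + 2*(-4)*(-24)) = -142*(50 + 192) = -142*242 = -34364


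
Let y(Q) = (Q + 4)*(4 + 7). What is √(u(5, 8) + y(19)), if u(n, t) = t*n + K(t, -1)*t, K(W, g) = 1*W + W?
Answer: √421 ≈ 20.518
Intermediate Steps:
K(W, g) = 2*W (K(W, g) = W + W = 2*W)
u(n, t) = 2*t² + n*t (u(n, t) = t*n + (2*t)*t = n*t + 2*t² = 2*t² + n*t)
y(Q) = 44 + 11*Q (y(Q) = (4 + Q)*11 = 44 + 11*Q)
√(u(5, 8) + y(19)) = √(8*(5 + 2*8) + (44 + 11*19)) = √(8*(5 + 16) + (44 + 209)) = √(8*21 + 253) = √(168 + 253) = √421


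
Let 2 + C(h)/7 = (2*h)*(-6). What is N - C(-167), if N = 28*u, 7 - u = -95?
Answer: -11158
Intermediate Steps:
u = 102 (u = 7 - 1*(-95) = 7 + 95 = 102)
N = 2856 (N = 28*102 = 2856)
C(h) = -14 - 84*h (C(h) = -14 + 7*((2*h)*(-6)) = -14 + 7*(-12*h) = -14 - 84*h)
N - C(-167) = 2856 - (-14 - 84*(-167)) = 2856 - (-14 + 14028) = 2856 - 1*14014 = 2856 - 14014 = -11158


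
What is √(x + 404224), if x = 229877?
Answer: √634101 ≈ 796.30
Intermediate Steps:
√(x + 404224) = √(229877 + 404224) = √634101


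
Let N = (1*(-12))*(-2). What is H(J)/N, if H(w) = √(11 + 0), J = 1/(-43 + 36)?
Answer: √11/24 ≈ 0.13819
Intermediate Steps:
N = 24 (N = -12*(-2) = 24)
J = -⅐ (J = 1/(-7) = -⅐ ≈ -0.14286)
H(w) = √11
H(J)/N = √11/24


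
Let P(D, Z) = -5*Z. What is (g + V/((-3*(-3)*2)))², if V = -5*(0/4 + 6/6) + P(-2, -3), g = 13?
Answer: 14884/81 ≈ 183.75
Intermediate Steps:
V = 10 (V = -5*(0/4 + 6/6) - 5*(-3) = -5*(0*(¼) + 6*(⅙)) + 15 = -5*(0 + 1) + 15 = -5*1 + 15 = -5 + 15 = 10)
(g + V/((-3*(-3)*2)))² = (13 + 10/((-3*(-3)*2)))² = (13 + 10/((9*2)))² = (13 + 10/18)² = (13 + 10*(1/18))² = (13 + 5/9)² = (122/9)² = 14884/81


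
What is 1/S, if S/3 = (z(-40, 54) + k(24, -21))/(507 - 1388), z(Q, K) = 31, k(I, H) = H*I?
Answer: 881/1419 ≈ 0.62086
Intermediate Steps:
S = 1419/881 (S = 3*((31 - 21*24)/(507 - 1388)) = 3*((31 - 504)/(-881)) = 3*(-473*(-1/881)) = 3*(473/881) = 1419/881 ≈ 1.6107)
1/S = 1/(1419/881) = 881/1419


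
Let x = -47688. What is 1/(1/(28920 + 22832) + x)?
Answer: -51752/2467949375 ≈ -2.0970e-5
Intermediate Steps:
1/(1/(28920 + 22832) + x) = 1/(1/(28920 + 22832) - 47688) = 1/(1/51752 - 47688) = 1/(-2467949375/51752) = -51752/2467949375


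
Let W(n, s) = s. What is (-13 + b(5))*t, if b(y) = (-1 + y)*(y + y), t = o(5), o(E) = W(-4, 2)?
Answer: 54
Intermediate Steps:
o(E) = 2
t = 2
b(y) = 2*y*(-1 + y) (b(y) = (-1 + y)*(2*y) = 2*y*(-1 + y))
(-13 + b(5))*t = (-13 + 2*5*(-1 + 5))*2 = (-13 + 2*5*4)*2 = (-13 + 40)*2 = 27*2 = 54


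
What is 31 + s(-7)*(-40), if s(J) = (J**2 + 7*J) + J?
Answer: 311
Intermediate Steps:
s(J) = J**2 + 8*J
31 + s(-7)*(-40) = 31 - 7*(8 - 7)*(-40) = 31 - 7*1*(-40) = 31 - 7*(-40) = 31 + 280 = 311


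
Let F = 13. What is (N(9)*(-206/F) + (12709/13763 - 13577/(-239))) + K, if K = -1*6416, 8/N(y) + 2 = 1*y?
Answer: -1908650990046/299331487 ≈ -6376.4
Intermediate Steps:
N(y) = 8/(-2 + y) (N(y) = 8/(-2 + 1*y) = 8/(-2 + y))
K = -6416
(N(9)*(-206/F) + (12709/13763 - 13577/(-239))) + K = ((8/(-2 + 9))*(-206/13) + (12709/13763 - 13577/(-239))) - 6416 = ((8/7)*(-206*1/13) + (12709*(1/13763) - 13577*(-1/239))) - 6416 = ((8*(⅐))*(-206/13) + (12709/13763 + 13577/239)) - 6416 = ((8/7)*(-206/13) + 189897702/3289357) - 6416 = (-1648/91 + 189897702/3289357) - 6416 = 11859830546/299331487 - 6416 = -1908650990046/299331487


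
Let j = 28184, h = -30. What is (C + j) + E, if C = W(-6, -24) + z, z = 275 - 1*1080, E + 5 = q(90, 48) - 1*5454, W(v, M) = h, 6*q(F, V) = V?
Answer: 21898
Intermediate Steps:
q(F, V) = V/6
W(v, M) = -30
E = -5451 (E = -5 + ((⅙)*48 - 1*5454) = -5 + (8 - 5454) = -5 - 5446 = -5451)
z = -805 (z = 275 - 1080 = -805)
C = -835 (C = -30 - 805 = -835)
(C + j) + E = (-835 + 28184) - 5451 = 27349 - 5451 = 21898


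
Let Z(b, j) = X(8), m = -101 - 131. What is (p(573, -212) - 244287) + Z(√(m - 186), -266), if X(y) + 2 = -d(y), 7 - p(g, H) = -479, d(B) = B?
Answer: -243811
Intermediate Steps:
m = -232
p(g, H) = 486 (p(g, H) = 7 - 1*(-479) = 7 + 479 = 486)
X(y) = -2 - y
Z(b, j) = -10 (Z(b, j) = -2 - 1*8 = -2 - 8 = -10)
(p(573, -212) - 244287) + Z(√(m - 186), -266) = (486 - 244287) - 10 = -243801 - 10 = -243811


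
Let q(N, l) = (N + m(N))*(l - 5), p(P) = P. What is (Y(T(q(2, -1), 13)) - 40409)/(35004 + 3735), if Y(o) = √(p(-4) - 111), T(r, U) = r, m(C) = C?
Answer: -40409/38739 + I*√115/38739 ≈ -1.0431 + 0.00027682*I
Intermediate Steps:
q(N, l) = 2*N*(-5 + l) (q(N, l) = (N + N)*(l - 5) = (2*N)*(-5 + l) = 2*N*(-5 + l))
Y(o) = I*√115 (Y(o) = √(-4 - 111) = √(-115) = I*√115)
(Y(T(q(2, -1), 13)) - 40409)/(35004 + 3735) = (I*√115 - 40409)/(35004 + 3735) = (-40409 + I*√115)/38739 = (-40409 + I*√115)*(1/38739) = -40409/38739 + I*√115/38739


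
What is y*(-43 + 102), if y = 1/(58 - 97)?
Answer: -59/39 ≈ -1.5128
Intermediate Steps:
y = -1/39 (y = 1/(-39) = -1/39 ≈ -0.025641)
y*(-43 + 102) = -(-43 + 102)/39 = -1/39*59 = -59/39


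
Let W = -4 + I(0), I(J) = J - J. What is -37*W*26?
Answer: 3848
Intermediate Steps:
I(J) = 0
W = -4 (W = -4 + 0 = -4)
-37*W*26 = -37*(-4)*26 = -(-148)*26 = -1*(-3848) = 3848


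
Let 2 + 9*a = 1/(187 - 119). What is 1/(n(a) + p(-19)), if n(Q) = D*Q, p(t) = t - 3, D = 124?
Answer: -17/839 ≈ -0.020262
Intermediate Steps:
p(t) = -3 + t
a = -15/68 (a = -2/9 + 1/(9*(187 - 119)) = -2/9 + (1/9)/68 = -2/9 + (1/9)*(1/68) = -2/9 + 1/612 = -15/68 ≈ -0.22059)
n(Q) = 124*Q
1/(n(a) + p(-19)) = 1/(124*(-15/68) + (-3 - 19)) = 1/(-465/17 - 22) = 1/(-839/17) = -17/839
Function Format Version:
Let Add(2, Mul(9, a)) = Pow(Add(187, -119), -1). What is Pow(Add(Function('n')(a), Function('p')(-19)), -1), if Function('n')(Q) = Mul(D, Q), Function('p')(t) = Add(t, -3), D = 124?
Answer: Rational(-17, 839) ≈ -0.020262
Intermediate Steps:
Function('p')(t) = Add(-3, t)
a = Rational(-15, 68) (a = Add(Rational(-2, 9), Mul(Rational(1, 9), Pow(Add(187, -119), -1))) = Add(Rational(-2, 9), Mul(Rational(1, 9), Pow(68, -1))) = Add(Rational(-2, 9), Mul(Rational(1, 9), Rational(1, 68))) = Add(Rational(-2, 9), Rational(1, 612)) = Rational(-15, 68) ≈ -0.22059)
Function('n')(Q) = Mul(124, Q)
Pow(Add(Function('n')(a), Function('p')(-19)), -1) = Pow(Add(Mul(124, Rational(-15, 68)), Add(-3, -19)), -1) = Pow(Add(Rational(-465, 17), -22), -1) = Pow(Rational(-839, 17), -1) = Rational(-17, 839)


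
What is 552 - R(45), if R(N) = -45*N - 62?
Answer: 2639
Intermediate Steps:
R(N) = -62 - 45*N
552 - R(45) = 552 - (-62 - 45*45) = 552 - (-62 - 2025) = 552 - 1*(-2087) = 552 + 2087 = 2639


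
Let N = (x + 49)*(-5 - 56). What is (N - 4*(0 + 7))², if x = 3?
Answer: 10240000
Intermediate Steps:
N = -3172 (N = (3 + 49)*(-5 - 56) = 52*(-61) = -3172)
(N - 4*(0 + 7))² = (-3172 - 4*(0 + 7))² = (-3172 - 4*7)² = (-3172 - 28)² = (-3200)² = 10240000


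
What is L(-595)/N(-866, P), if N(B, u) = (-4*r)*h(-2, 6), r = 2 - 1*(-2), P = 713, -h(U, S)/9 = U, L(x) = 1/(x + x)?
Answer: 1/342720 ≈ 2.9178e-6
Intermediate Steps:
L(x) = 1/(2*x)
h(U, S) = -9*U
r = 4 (r = 2 + 2 = 4)
N(B, u) = -288 (N(B, u) = (-4*4)*(-9*(-2)) = -16*18 = -288)
L(-595)/N(-866, P) = ((½)/(-595))/(-288) = ((½)*(-1/595))*(-1/288) = -1/1190*(-1/288) = 1/342720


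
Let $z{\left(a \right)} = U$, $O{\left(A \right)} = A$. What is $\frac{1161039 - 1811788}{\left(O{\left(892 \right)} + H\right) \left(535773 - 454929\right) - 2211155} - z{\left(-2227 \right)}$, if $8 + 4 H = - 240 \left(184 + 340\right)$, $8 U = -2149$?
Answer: $\frac{5312323223887}{19775962840} \approx 268.63$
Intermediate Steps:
$U = - \frac{2149}{8}$ ($U = \frac{1}{8} \left(-2149\right) = - \frac{2149}{8} \approx -268.63$)
$z{\left(a \right)} = - \frac{2149}{8}$
$H = -31442$ ($H = -2 + \frac{\left(-240\right) \left(184 + 340\right)}{4} = -2 + \frac{\left(-240\right) 524}{4} = -2 + \frac{1}{4} \left(-125760\right) = -2 - 31440 = -31442$)
$\frac{1161039 - 1811788}{\left(O{\left(892 \right)} + H\right) \left(535773 - 454929\right) - 2211155} - z{\left(-2227 \right)} = \frac{1161039 - 1811788}{\left(892 - 31442\right) \left(535773 - 454929\right) - 2211155} - - \frac{2149}{8} = - \frac{650749}{\left(-30550\right) 80844 - 2211155} + \frac{2149}{8} = - \frac{650749}{-2469784200 - 2211155} + \frac{2149}{8} = - \frac{650749}{-2471995355} + \frac{2149}{8} = \left(-650749\right) \left(- \frac{1}{2471995355}\right) + \frac{2149}{8} = \frac{650749}{2471995355} + \frac{2149}{8} = \frac{5312323223887}{19775962840}$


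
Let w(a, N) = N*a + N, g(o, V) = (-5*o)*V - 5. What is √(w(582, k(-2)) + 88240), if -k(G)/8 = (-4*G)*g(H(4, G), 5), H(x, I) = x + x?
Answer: 580*√23 ≈ 2781.6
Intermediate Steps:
H(x, I) = 2*x
g(o, V) = -5 - 5*V*o (g(o, V) = -5*V*o - 5 = -5 - 5*V*o)
k(G) = -6560*G (k(G) = -8*(-4*G)*(-5 - 5*5*2*4) = -8*(-4*G)*(-5 - 5*5*8) = -8*(-4*G)*(-5 - 200) = -8*(-4*G)*(-205) = -6560*G)
w(a, N) = N + N*a
√(w(582, k(-2)) + 88240) = √((-6560*(-2))*(1 + 582) + 88240) = √(13120*583 + 88240) = √(7648960 + 88240) = √7737200 = 580*√23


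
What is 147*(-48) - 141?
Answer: -7197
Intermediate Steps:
147*(-48) - 141 = -7056 - 141 = -7197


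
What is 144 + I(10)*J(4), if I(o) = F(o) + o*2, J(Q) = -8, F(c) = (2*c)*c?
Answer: -1616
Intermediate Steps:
F(c) = 2*c²
I(o) = 2*o + 2*o² (I(o) = 2*o² + o*2 = 2*o² + 2*o = 2*o + 2*o²)
144 + I(10)*J(4) = 144 + (2*10*(1 + 10))*(-8) = 144 + (2*10*11)*(-8) = 144 + 220*(-8) = 144 - 1760 = -1616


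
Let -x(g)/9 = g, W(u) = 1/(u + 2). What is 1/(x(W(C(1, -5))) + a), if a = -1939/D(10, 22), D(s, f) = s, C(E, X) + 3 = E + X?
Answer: -10/1921 ≈ -0.0052056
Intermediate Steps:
C(E, X) = -3 + E + X (C(E, X) = -3 + (E + X) = -3 + E + X)
W(u) = 1/(2 + u)
x(g) = -9*g
a = -1939/10 ≈ -193.90
1/(x(W(C(1, -5))) + a) = 1/(-9/(2 + (-3 + 1 - 5)) - 1939/10) = 1/(-9/(2 - 7) - 1939/10) = 1/(-9/(-5) - 1939/10) = 1/(-9*(-⅕) - 1939/10) = 1/(9/5 - 1939/10) = 1/(-1921/10) = -10/1921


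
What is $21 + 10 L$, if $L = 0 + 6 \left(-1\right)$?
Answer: $-39$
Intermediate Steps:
$L = -6$ ($L = 0 - 6 = -6$)
$21 + 10 L = 21 + 10 \left(-6\right) = 21 - 60 = -39$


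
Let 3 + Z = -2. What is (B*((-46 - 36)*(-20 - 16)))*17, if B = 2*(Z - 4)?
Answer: -903312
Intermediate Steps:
Z = -5 (Z = -3 - 2 = -5)
B = -18 (B = 2*(-5 - 4) = 2*(-9) = -18)
(B*((-46 - 36)*(-20 - 16)))*17 = -18*(-46 - 36)*(-20 - 16)*17 = -(-1476)*(-36)*17 = -18*2952*17 = -53136*17 = -903312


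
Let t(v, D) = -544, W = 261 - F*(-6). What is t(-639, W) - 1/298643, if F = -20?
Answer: -162461793/298643 ≈ -544.00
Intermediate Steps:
W = 141 (W = 261 - (-20)*(-6) = 261 - 1*120 = 261 - 120 = 141)
t(-639, W) - 1/298643 = -544 - 1/298643 = -162461793/298643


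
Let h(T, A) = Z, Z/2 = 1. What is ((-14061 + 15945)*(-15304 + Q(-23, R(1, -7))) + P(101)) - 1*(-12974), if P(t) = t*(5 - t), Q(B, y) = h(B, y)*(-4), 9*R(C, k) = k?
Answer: -28844530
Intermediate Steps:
Z = 2 (Z = 2*1 = 2)
h(T, A) = 2
R(C, k) = k/9
Q(B, y) = -8 (Q(B, y) = 2*(-4) = -8)
((-14061 + 15945)*(-15304 + Q(-23, R(1, -7))) + P(101)) - 1*(-12974) = ((-14061 + 15945)*(-15304 - 8) + 101*(5 - 1*101)) - 1*(-12974) = (1884*(-15312) + 101*(5 - 101)) + 12974 = (-28847808 + 101*(-96)) + 12974 = (-28847808 - 9696) + 12974 = -28857504 + 12974 = -28844530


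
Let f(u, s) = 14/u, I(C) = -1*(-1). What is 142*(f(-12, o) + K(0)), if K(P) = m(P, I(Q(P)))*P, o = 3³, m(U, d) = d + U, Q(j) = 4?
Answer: -497/3 ≈ -165.67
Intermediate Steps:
I(C) = 1
m(U, d) = U + d
o = 27
K(P) = P*(1 + P) (K(P) = (P + 1)*P = (1 + P)*P = P*(1 + P))
142*(f(-12, o) + K(0)) = 142*(14/(-12) + 0*(1 + 0)) = 142*(14*(-1/12) + 0*1) = 142*(-7/6 + 0) = 142*(-7/6) = -497/3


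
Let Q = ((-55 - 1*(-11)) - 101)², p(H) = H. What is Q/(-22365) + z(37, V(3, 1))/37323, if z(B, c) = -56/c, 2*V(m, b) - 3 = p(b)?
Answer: -17452051/18549531 ≈ -0.94083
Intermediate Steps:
V(m, b) = 3/2 + b/2
Q = 21025 (Q = ((-55 + 11) - 101)² = (-44 - 101)² = (-145)² = 21025)
Q/(-22365) + z(37, V(3, 1))/37323 = 21025/(-22365) - 56/(3/2 + (½)*1)/37323 = 21025*(-1/22365) - 56/(3/2 + ½)*(1/37323) = -4205/4473 - 56/2*(1/37323) = -4205/4473 - 56*½*(1/37323) = -4205/4473 - 28*1/37323 = -4205/4473 - 28/37323 = -17452051/18549531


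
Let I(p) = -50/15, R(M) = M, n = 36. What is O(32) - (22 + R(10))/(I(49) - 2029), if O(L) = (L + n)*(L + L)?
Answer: 26534240/6097 ≈ 4352.0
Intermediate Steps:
I(p) = -10/3 (I(p) = -50*1/15 = -10/3)
O(L) = 2*L*(36 + L) (O(L) = (L + 36)*(L + L) = (36 + L)*(2*L) = 2*L*(36 + L))
O(32) - (22 + R(10))/(I(49) - 2029) = 2*32*(36 + 32) - (22 + 10)/(-10/3 - 2029) = 2*32*68 - 32/(-6097/3) = 4352 - 32*(-3)/6097 = 4352 - 1*(-96/6097) = 4352 + 96/6097 = 26534240/6097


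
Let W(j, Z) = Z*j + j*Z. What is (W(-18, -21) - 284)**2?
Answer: 222784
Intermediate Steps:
W(j, Z) = 2*Z*j (W(j, Z) = Z*j + Z*j = 2*Z*j)
(W(-18, -21) - 284)**2 = (2*(-21)*(-18) - 284)**2 = (756 - 284)**2 = 472**2 = 222784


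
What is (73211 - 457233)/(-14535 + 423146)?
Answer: -384022/408611 ≈ -0.93982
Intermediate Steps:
(73211 - 457233)/(-14535 + 423146) = -384022/408611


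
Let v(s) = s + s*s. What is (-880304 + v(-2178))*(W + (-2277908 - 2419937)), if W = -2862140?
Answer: -29190629201970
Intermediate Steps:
v(s) = s + s**2
(-880304 + v(-2178))*(W + (-2277908 - 2419937)) = (-880304 - 2178*(1 - 2178))*(-2862140 + (-2277908 - 2419937)) = (-880304 - 2178*(-2177))*(-2862140 - 4697845) = (-880304 + 4741506)*(-7559985) = 3861202*(-7559985) = -29190629201970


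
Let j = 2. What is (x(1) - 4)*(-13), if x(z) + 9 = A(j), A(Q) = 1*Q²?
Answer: 117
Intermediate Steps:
A(Q) = Q²
x(z) = -5 (x(z) = -9 + 2² = -9 + 4 = -5)
(x(1) - 4)*(-13) = (-5 - 4)*(-13) = -9*(-13) = 117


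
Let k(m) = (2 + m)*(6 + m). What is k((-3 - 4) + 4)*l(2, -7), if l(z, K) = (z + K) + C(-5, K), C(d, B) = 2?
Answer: 9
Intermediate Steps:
l(z, K) = 2 + K + z (l(z, K) = (z + K) + 2 = (K + z) + 2 = 2 + K + z)
k((-3 - 4) + 4)*l(2, -7) = (12 + ((-3 - 4) + 4)² + 8*((-3 - 4) + 4))*(2 - 7 + 2) = (12 + (-7 + 4)² + 8*(-7 + 4))*(-3) = (12 + (-3)² + 8*(-3))*(-3) = (12 + 9 - 24)*(-3) = -3*(-3) = 9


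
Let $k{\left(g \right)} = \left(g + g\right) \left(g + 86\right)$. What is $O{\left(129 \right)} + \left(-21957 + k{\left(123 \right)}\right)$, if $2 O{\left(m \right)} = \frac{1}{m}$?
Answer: $\frac{7599907}{258} \approx 29457.0$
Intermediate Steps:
$k{\left(g \right)} = 2 g \left(86 + g\right)$
$O{\left(m \right)} = \frac{1}{2 m}$
$O{\left(129 \right)} + \left(-21957 + k{\left(123 \right)}\right) = \frac{1}{2 \cdot 129} - \left(21957 - 246 \left(86 + 123\right)\right) = \frac{1}{2} \cdot \frac{1}{129} - \left(21957 - 51414\right) = \frac{1}{258} + \left(-21957 + 51414\right) = \frac{1}{258} + 29457 = \frac{7599907}{258}$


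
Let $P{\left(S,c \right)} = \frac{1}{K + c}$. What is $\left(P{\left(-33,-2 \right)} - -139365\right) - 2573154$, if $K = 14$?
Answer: $- \frac{29205467}{12} \approx -2.4338 \cdot 10^{6}$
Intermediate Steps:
$P{\left(S,c \right)} = \frac{1}{14 + c}$
$\left(P{\left(-33,-2 \right)} - -139365\right) - 2573154 = \left(\frac{1}{14 - 2} - -139365\right) - 2573154 = \left(\frac{1}{12} + 139365\right) - 2573154 = \frac{1672381}{12} - 2573154 = - \frac{29205467}{12}$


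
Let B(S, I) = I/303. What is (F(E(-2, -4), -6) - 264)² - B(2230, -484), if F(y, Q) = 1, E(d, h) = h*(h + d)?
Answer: 20958691/303 ≈ 69171.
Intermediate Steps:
E(d, h) = h*(d + h)
B(S, I) = I/303 (B(S, I) = I*(1/303) = I/303)
(F(E(-2, -4), -6) - 264)² - B(2230, -484) = (1 - 264)² - (-484)/303 = (-263)² - 1*(-484/303) = 69169 + 484/303 = 20958691/303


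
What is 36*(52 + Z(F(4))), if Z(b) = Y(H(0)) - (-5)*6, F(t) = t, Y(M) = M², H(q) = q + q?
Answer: 2952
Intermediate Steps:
H(q) = 2*q
Z(b) = 30 (Z(b) = (2*0)² - (-5)*6 = 0² - 1*(-30) = 0 + 30 = 30)
36*(52 + Z(F(4))) = 36*(52 + 30) = 36*82 = 2952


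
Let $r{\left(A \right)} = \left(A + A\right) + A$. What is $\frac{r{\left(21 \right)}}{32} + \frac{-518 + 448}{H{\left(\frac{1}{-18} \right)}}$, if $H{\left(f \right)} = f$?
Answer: $\frac{40383}{32} \approx 1262.0$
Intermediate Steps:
$r{\left(A \right)} = 3 A$ ($r{\left(A \right)} = 2 A + A = 3 A$)
$\frac{r{\left(21 \right)}}{32} + \frac{-518 + 448}{H{\left(\frac{1}{-18} \right)}} = \frac{3 \cdot 21}{32} + \frac{-518 + 448}{\frac{1}{-18}} = 63 \cdot \frac{1}{32} - \frac{70}{- \frac{1}{18}} = \frac{63}{32} - -1260 = \frac{63}{32} + 1260 = \frac{40383}{32}$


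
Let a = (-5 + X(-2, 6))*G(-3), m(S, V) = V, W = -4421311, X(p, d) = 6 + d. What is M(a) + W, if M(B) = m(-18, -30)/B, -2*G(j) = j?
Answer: -30949197/7 ≈ -4.4213e+6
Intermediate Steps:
G(j) = -j/2
a = 21/2 (a = (-5 + (6 + 6))*(-½*(-3)) = (-5 + 12)*(3/2) = 7*(3/2) = 21/2 ≈ 10.500)
M(B) = -30/B
M(a) + W = -30/21/2 - 4421311 = -30*2/21 - 4421311 = -20/7 - 4421311 = -30949197/7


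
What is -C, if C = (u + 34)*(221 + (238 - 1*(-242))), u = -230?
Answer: 137396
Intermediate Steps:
C = -137396 (C = (-230 + 34)*(221 + (238 - 1*(-242))) = -196*(221 + (238 + 242)) = -196*(221 + 480) = -196*701 = -137396)
-C = -1*(-137396) = 137396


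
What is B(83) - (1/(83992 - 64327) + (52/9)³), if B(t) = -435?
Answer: -1000124836/1592865 ≈ -627.88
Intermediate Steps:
B(83) - (1/(83992 - 64327) + (52/9)³) = -435 - (1/(83992 - 64327) + (52/9)³) = -435 - (1/19665 + (52*(⅑))³) = -435 - (1/19665 + (52/9)³) = -435 - (1/19665 + 140608/729) = -435 - 1*307228561/1592865 = -435 - 307228561/1592865 = -1000124836/1592865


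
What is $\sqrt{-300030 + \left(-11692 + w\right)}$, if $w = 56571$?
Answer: $i \sqrt{255151} \approx 505.12 i$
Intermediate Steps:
$\sqrt{-300030 + \left(-11692 + w\right)} = \sqrt{-300030 + \left(-11692 + 56571\right)} = \sqrt{-300030 + 44879} = \sqrt{-255151} = i \sqrt{255151}$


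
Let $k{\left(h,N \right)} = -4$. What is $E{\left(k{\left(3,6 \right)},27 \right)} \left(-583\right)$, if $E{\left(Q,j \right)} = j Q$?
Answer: $62964$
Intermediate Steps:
$E{\left(Q,j \right)} = Q j$
$E{\left(k{\left(3,6 \right)},27 \right)} \left(-583\right) = \left(-4\right) 27 \left(-583\right) = \left(-108\right) \left(-583\right) = 62964$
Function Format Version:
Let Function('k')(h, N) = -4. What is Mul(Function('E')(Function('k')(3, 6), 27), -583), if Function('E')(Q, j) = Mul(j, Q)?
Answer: 62964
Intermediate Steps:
Function('E')(Q, j) = Mul(Q, j)
Mul(Function('E')(Function('k')(3, 6), 27), -583) = Mul(Mul(-4, 27), -583) = Mul(-108, -583) = 62964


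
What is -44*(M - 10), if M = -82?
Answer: 4048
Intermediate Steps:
-44*(M - 10) = -44*(-82 - 10) = -44*(-92) = 4048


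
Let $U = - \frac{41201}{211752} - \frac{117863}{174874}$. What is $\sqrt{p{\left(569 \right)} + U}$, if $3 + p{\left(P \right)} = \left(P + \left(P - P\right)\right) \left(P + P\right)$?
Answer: $\frac{\sqrt{6165878628374004802849454}}{3085826604} \approx 804.69$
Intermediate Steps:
$p{\left(P \right)} = -3 + 2 P^{2}$ ($p{\left(P \right)} = -3 + \left(P + \left(P - P\right)\right) \left(P + P\right) = -3 + \left(P + 0\right) 2 P = -3 + P 2 P = -3 + 2 P^{2}$)
$U = - \frac{16081354825}{18514959624}$ ($U = \left(-41201\right) \frac{1}{211752} - \frac{117863}{174874} = - \frac{41201}{211752} - \frac{117863}{174874} = - \frac{16081354825}{18514959624} \approx -0.86856$)
$\sqrt{p{\left(569 \right)} + U} = \sqrt{\left(-3 + 2 \cdot 569^{2}\right) - \frac{16081354825}{18514959624}} = \sqrt{\left(-3 + 2 \cdot 323761\right) - \frac{16081354825}{18514959624}} = \sqrt{\left(-3 + 647522\right) - \frac{16081354825}{18514959624}} = \sqrt{647519 - \frac{16081354825}{18514959624}} = \sqrt{\frac{11988772059418031}{18514959624}} = \frac{\sqrt{6165878628374004802849454}}{3085826604}$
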